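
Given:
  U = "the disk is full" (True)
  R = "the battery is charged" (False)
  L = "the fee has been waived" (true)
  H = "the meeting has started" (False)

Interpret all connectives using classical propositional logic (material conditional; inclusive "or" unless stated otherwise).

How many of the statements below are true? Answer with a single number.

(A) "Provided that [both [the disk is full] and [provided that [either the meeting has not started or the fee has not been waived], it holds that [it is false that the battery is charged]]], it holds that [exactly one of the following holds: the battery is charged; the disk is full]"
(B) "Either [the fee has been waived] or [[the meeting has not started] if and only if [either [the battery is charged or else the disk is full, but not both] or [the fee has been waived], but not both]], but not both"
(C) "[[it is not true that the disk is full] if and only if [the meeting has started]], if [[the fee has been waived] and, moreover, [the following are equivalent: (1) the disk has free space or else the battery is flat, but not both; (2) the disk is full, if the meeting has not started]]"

(A): In symbols: (U ∧ ((¬H ∨ ¬L) → ¬R)) → (R ⊕ U)

¬H = ¬F = T
¬L = ¬T = F
¬H ∨ ¬L = T ∨ F = T
¬R = ¬F = T
(¬H ∨ ¬L) → ¬R = T → T = T
U ∧ ((¬H ∨ ¬L) → ¬R) = T ∧ T = T
R ⊕ U = F ⊕ T = T
(U ∧ ((¬H ∨ ¬L) → ¬R)) → (R ⊕ U) = T → T = T
Hence (A) is true.

(B): In symbols: L ⊕ (¬H ↔ ((R ⊕ U) ⊕ L))

¬H = ¬F = T
R ⊕ U = F ⊕ T = T
(R ⊕ U) ⊕ L = T ⊕ T = F
¬H ↔ ((R ⊕ U) ⊕ L) = T ↔ F = F
L ⊕ (¬H ↔ ((R ⊕ U) ⊕ L)) = T ⊕ F = T
Thus (B) is true.

(C): Formalization: (L ∧ ((¬U ⊕ ¬R) ↔ (¬H → U))) → (¬U ↔ H)

¬U = ¬T = F
¬R = ¬F = T
¬U ⊕ ¬R = F ⊕ T = T
¬H = ¬F = T
¬H → U = T → T = T
(¬U ⊕ ¬R) ↔ (¬H → U) = T ↔ T = T
L ∧ ((¬U ⊕ ¬R) ↔ (¬H → U)) = T ∧ T = T
¬U = ¬T = F
¬U ↔ H = F ↔ F = T
(L ∧ ((¬U ⊕ ¬R) ↔ (¬H → U))) → (¬U ↔ H) = T → T = T
Thus (C) is true.

3 of the 3 statements are true ((A), (B), (C)).

3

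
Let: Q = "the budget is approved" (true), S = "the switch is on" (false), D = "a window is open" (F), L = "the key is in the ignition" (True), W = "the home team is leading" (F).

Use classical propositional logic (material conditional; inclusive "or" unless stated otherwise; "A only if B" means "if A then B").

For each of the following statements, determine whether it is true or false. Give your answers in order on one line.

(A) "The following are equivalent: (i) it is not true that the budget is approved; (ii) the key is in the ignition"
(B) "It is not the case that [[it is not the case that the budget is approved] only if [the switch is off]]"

(A): In symbols: not Q iff L

not Q = not True = False
not Q iff L = False iff True = False
Hence (A) is false.

(B): In symbols: not (not Q -> not S)

not Q = not True = False
not S = not False = True
not Q -> not S = False -> True = True
not (not Q -> not S) = not True = False
So (B) is false.

(A) False; (B) False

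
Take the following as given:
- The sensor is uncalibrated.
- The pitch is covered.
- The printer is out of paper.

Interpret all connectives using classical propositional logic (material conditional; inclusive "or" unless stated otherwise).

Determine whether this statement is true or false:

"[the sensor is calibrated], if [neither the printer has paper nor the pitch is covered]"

True.

Let U = "the printer has paper" (False), H = "the pitch is covered" (True), S = "the sensor is calibrated" (False).
Formalization: (U nor H) -> S

U nor H = False nor True = False
(U nor H) -> S = False -> False = True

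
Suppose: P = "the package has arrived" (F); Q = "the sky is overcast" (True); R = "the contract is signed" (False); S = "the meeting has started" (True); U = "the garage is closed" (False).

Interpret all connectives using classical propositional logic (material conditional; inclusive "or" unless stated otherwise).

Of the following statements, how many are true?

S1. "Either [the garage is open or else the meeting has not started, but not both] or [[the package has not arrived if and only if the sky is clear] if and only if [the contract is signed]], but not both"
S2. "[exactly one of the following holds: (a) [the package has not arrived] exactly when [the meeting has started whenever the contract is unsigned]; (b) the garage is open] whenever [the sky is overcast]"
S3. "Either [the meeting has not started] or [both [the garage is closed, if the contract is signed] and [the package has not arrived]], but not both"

S1: Parsed as (not U xor not S) xor ((not P iff not Q) iff R)

not U = not False = True
not S = not True = False
not U xor not S = True xor False = True
not P = not False = True
not Q = not True = False
not P iff not Q = True iff False = False
(not P iff not Q) iff R = False iff False = True
(not U xor not S) xor ((not P iff not Q) iff R) = True xor True = False
So S1 is false.

S2: Formalization: Q -> ((not P iff (not R -> S)) xor not U)

not P = not False = True
not R = not False = True
not R -> S = True -> True = True
not P iff (not R -> S) = True iff True = True
not U = not False = True
(not P iff (not R -> S)) xor not U = True xor True = False
Q -> ((not P iff (not R -> S)) xor not U) = True -> False = False
Thus S2 is false.

S3: In symbols: not S xor ((R -> U) and not P)

not S = not True = False
R -> U = False -> False = True
not P = not False = True
(R -> U) and not P = True and True = True
not S xor ((R -> U) and not P) = False xor True = True
So S3 is true.

True statements: 1.

1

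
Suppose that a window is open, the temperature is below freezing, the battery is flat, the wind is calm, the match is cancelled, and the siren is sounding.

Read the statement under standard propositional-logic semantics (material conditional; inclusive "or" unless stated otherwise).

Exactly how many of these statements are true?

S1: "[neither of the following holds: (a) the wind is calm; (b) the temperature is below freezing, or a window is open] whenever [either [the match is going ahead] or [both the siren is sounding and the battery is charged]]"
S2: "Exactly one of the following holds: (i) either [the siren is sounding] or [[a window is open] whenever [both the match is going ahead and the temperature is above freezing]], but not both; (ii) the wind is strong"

1

Let V = "the match is cancelled" (T), L = "the siren is sounding" (T), D = "the battery is charged" (F), K = "the wind is strong" (F), U = "the temperature is below freezing" (T), G = "a window is open" (T).

S1: Parsed as (¬V ∨ (L ∧ D)) → (¬K ↓ (U ∨ G))

¬V = ¬T = F
L ∧ D = T ∧ F = F
¬V ∨ (L ∧ D) = F ∨ F = F
¬K = ¬F = T
U ∨ G = T ∨ T = T
¬K ↓ (U ∨ G) = T ↓ T = F
(¬V ∨ (L ∧ D)) → (¬K ↓ (U ∨ G)) = F → F = T
Thus S1 is true.

S2: Parsed as (L ⊕ ((¬V ∧ ¬U) → G)) ⊕ K

¬V = ¬T = F
¬U = ¬T = F
¬V ∧ ¬U = F ∧ F = F
(¬V ∧ ¬U) → G = F → T = T
L ⊕ ((¬V ∧ ¬U) → G) = T ⊕ T = F
(L ⊕ ((¬V ∧ ¬U) → G)) ⊕ K = F ⊕ F = F
Hence S2 is false.

1 of the 2 statements is true (S1).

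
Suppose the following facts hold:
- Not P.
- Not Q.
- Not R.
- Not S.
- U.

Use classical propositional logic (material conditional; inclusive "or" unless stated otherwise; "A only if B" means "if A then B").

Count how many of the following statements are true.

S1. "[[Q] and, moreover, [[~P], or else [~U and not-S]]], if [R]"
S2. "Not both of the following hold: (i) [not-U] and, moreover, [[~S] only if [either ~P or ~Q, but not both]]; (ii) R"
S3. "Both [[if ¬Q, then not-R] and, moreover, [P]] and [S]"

2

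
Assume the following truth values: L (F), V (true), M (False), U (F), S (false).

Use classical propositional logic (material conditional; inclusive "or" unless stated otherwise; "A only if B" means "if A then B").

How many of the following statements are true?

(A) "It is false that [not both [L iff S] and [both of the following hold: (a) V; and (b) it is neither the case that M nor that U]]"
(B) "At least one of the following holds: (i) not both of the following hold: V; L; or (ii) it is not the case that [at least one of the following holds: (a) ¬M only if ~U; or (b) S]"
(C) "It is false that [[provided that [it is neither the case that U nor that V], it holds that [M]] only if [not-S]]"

2

(A): This is not ((L iff S) nand (V and (M nor U))).

L iff S = False iff False = True
M nor U = False nor False = True
V and (M nor U) = True and True = True
(L iff S) nand (V and (M nor U)) = True nand True = False
not ((L iff S) nand (V and (M nor U))) = not False = True
So (A) is true.

(B): In symbols: (V nand L) or not ((not M -> not U) or S)

V nand L = True nand False = True
not M = not False = True
not U = not False = True
not M -> not U = True -> True = True
(not M -> not U) or S = True or False = True
not ((not M -> not U) or S) = not True = False
(V nand L) or not ((not M -> not U) or S) = True or False = True
Hence (B) is true.

(C): Parsed as not (((U nor V) -> M) -> not S)

U nor V = False nor True = False
(U nor V) -> M = False -> False = True
not S = not False = True
((U nor V) -> M) -> not S = True -> True = True
not (((U nor V) -> M) -> not S) = not True = False
Hence (C) is false.

2 of the 3 statements are true ((A), (B)).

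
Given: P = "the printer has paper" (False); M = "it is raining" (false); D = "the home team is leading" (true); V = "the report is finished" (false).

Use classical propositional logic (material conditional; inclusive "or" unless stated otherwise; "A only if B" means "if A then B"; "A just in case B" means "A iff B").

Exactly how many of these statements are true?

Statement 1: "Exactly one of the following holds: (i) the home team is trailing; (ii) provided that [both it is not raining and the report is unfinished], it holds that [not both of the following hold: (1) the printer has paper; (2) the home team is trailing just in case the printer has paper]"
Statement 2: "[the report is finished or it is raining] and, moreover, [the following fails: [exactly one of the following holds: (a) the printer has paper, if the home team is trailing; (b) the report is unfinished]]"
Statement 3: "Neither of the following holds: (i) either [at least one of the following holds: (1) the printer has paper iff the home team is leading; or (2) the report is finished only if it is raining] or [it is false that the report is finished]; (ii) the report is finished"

Statement 1: In symbols: not D xor ((not M and not V) -> (P nand (not D iff P)))

not D = not True = False
not M = not False = True
not V = not False = True
not M and not V = True and True = True
not D = not True = False
not D iff P = False iff False = True
P nand (not D iff P) = False nand True = True
(not M and not V) -> (P nand (not D iff P)) = True -> True = True
not D xor ((not M and not V) -> (P nand (not D iff P))) = False xor True = True
So Statement 1 is true.

Statement 2: Formalization: (V or M) and not ((not D -> P) xor not V)

V or M = False or False = False
not D = not True = False
not D -> P = False -> False = True
not V = not False = True
(not D -> P) xor not V = True xor True = False
not ((not D -> P) xor not V) = not False = True
(V or M) and not ((not D -> P) xor not V) = False and True = False
Hence Statement 2 is false.

Statement 3: This is (((P iff D) or (V -> M)) or not V) nor V.

P iff D = False iff True = False
V -> M = False -> False = True
(P iff D) or (V -> M) = False or True = True
not V = not False = True
((P iff D) or (V -> M)) or not V = True or True = True
(((P iff D) or (V -> M)) or not V) nor V = True nor False = False
Thus Statement 3 is false.

1 of the 3 statements is true (Statement 1).

1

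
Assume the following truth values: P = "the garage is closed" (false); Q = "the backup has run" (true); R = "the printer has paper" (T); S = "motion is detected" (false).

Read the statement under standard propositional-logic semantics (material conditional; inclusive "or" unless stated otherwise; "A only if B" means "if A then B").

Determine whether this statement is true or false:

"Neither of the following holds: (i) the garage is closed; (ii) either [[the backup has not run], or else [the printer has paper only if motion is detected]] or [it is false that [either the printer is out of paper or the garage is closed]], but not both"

Values: P=F, Q=T, R=T, S=F.
Formalization: P nor ((~Q | (R -> S)) xor ~(~R | P))

~Q = ~T = F
R -> S = T -> F = F
~Q | (R -> S) = F | F = F
~R = ~T = F
~R | P = F | F = F
~(~R | P) = ~F = T
(~Q | (R -> S)) xor ~(~R | P) = F xor T = T
P nor ((~Q | (R -> S)) xor ~(~R | P)) = F nor T = F

False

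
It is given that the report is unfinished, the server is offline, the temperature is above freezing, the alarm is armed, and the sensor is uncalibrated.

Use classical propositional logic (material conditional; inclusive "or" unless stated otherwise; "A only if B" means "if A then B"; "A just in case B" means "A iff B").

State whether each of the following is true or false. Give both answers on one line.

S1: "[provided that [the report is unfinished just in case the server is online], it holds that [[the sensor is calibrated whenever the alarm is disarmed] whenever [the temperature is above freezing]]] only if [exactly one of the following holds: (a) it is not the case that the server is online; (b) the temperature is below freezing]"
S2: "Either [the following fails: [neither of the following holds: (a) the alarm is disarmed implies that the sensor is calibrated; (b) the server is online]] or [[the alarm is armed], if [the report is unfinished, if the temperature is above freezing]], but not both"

Let P = "the report is finished" (F), U = "the server is online" (F), R = "the temperature is below freezing" (F), L = "the alarm is armed" (T), W = "the sensor is calibrated" (F).

S1: Formalization: ((¬P ↔ U) → (¬R → (¬L → W))) → (¬U ⊕ R)

¬P = ¬F = T
¬P ↔ U = T ↔ F = F
¬R = ¬F = T
¬L = ¬T = F
¬L → W = F → F = T
¬R → (¬L → W) = T → T = T
(¬P ↔ U) → (¬R → (¬L → W)) = F → T = T
¬U = ¬F = T
¬U ⊕ R = T ⊕ F = T
((¬P ↔ U) → (¬R → (¬L → W))) → (¬U ⊕ R) = T → T = T
Thus S1 is true.

S2: Formalization: ¬((¬L → W) ↓ U) ⊕ ((¬R → ¬P) → L)

¬L = ¬T = F
¬L → W = F → F = T
(¬L → W) ↓ U = T ↓ F = F
¬((¬L → W) ↓ U) = ¬F = T
¬R = ¬F = T
¬P = ¬F = T
¬R → ¬P = T → T = T
(¬R → ¬P) → L = T → T = T
¬((¬L → W) ↓ U) ⊕ ((¬R → ¬P) → L) = T ⊕ T = F
So S2 is false.

S1 true / S2 false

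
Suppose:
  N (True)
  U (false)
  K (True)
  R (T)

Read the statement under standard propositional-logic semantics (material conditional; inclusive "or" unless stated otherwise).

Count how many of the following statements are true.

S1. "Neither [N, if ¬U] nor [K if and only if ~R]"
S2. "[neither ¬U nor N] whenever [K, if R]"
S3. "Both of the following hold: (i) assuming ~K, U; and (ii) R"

S1: Parsed as (~U -> N) nor (K <-> ~R)

~U = ~F = T
~U -> N = T -> T = T
~R = ~T = F
K <-> ~R = T <-> F = F
(~U -> N) nor (K <-> ~R) = T nor F = F
So S1 is false.

S2: Formalization: (R -> K) -> (~U nor N)

R -> K = T -> T = T
~U = ~F = T
~U nor N = T nor T = F
(R -> K) -> (~U nor N) = T -> F = F
So S2 is false.

S3: In symbols: (~K -> U) & R

~K = ~T = F
~K -> U = F -> F = T
(~K -> U) & R = T & T = T
Thus S3 is true.

Count: 1.

1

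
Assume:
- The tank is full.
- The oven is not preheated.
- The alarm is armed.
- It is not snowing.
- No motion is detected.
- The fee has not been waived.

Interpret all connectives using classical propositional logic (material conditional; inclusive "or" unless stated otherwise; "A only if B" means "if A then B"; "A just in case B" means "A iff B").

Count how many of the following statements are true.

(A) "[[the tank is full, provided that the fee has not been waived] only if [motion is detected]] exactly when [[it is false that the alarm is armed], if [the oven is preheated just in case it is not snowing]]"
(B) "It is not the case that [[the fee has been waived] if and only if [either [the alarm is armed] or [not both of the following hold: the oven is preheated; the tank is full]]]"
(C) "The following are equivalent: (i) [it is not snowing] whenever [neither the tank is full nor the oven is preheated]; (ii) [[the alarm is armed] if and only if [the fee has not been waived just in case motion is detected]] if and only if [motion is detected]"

Let M = "the fee has been waived" (False), V = "the tank is full" (True), D = "motion is detected" (False), P = "the oven is preheated" (False), R = "it is snowing" (False), U = "the alarm is armed" (True).

(A): In symbols: ((not M -> V) -> D) iff ((P iff not R) -> not U)

not M = not False = True
not M -> V = True -> True = True
(not M -> V) -> D = True -> False = False
not R = not False = True
P iff not R = False iff True = False
not U = not True = False
(P iff not R) -> not U = False -> False = True
((not M -> V) -> D) iff ((P iff not R) -> not U) = False iff True = False
So (A) is false.

(B): In symbols: not (M iff (U or (P nand V)))

P nand V = False nand True = True
U or (P nand V) = True or True = True
M iff (U or (P nand V)) = False iff True = False
not (M iff (U or (P nand V))) = not False = True
Hence (B) is true.

(C): This is ((V nor P) -> not R) iff ((U iff (not M iff D)) iff D).

V nor P = True nor False = False
not R = not False = True
(V nor P) -> not R = False -> True = True
not M = not False = True
not M iff D = True iff False = False
U iff (not M iff D) = True iff False = False
(U iff (not M iff D)) iff D = False iff False = True
((V nor P) -> not R) iff ((U iff (not M iff D)) iff D) = True iff True = True
Hence (C) is true.

2 of the 3 statements are true ((B), (C)).

2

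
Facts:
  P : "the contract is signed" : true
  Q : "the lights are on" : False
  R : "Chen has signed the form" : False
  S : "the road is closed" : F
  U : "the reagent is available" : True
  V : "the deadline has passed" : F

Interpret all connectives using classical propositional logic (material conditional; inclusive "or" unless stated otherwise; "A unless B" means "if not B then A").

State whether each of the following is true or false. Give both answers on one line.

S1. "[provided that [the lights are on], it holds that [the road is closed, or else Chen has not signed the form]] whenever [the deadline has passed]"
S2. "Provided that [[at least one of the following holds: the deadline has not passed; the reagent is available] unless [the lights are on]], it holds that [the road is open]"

S1: In symbols: V → (Q → (S ∨ ¬R))

¬R = ¬F = T
S ∨ ¬R = F ∨ T = T
Q → (S ∨ ¬R) = F → T = T
V → (Q → (S ∨ ¬R)) = F → T = T
So S1 is true.

S2: This is ((¬V ∨ U) ∨ Q) → ¬S.

¬V = ¬F = T
¬V ∨ U = T ∨ T = T
(¬V ∨ U) ∨ Q = T ∨ F = T
¬S = ¬F = T
((¬V ∨ U) ∨ Q) → ¬S = T → T = T
Thus S2 is true.

S1 T, S2 T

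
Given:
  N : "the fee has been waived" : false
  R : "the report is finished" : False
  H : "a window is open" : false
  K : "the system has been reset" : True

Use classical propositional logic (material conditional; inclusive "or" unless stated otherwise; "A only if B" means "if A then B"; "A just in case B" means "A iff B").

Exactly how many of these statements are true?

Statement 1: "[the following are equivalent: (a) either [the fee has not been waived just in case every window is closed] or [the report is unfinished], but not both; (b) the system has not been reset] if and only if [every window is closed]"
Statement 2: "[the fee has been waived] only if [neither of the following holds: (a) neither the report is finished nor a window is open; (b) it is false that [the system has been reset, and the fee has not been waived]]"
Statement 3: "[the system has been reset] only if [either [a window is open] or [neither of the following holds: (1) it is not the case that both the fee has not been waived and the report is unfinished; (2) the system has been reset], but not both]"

Statement 1: Parsed as (((~N <-> ~H) xor ~R) <-> ~K) <-> ~H

~N = ~F = T
~H = ~F = T
~N <-> ~H = T <-> T = T
~R = ~F = T
(~N <-> ~H) xor ~R = T xor T = F
~K = ~T = F
((~N <-> ~H) xor ~R) <-> ~K = F <-> F = T
~H = ~F = T
(((~N <-> ~H) xor ~R) <-> ~K) <-> ~H = T <-> T = T
Thus Statement 1 is true.

Statement 2: Parsed as N -> ((R nor H) nor ~(K & ~N))

R nor H = F nor F = T
~N = ~F = T
K & ~N = T & T = T
~(K & ~N) = ~T = F
(R nor H) nor ~(K & ~N) = T nor F = F
N -> ((R nor H) nor ~(K & ~N)) = F -> F = T
So Statement 2 is true.

Statement 3: Formalization: K -> (H xor ((~N nand ~R) nor K))

~N = ~F = T
~R = ~F = T
~N nand ~R = T nand T = F
(~N nand ~R) nor K = F nor T = F
H xor ((~N nand ~R) nor K) = F xor F = F
K -> (H xor ((~N nand ~R) nor K)) = T -> F = F
Hence Statement 3 is false.

2 of the 3 statements are true.

2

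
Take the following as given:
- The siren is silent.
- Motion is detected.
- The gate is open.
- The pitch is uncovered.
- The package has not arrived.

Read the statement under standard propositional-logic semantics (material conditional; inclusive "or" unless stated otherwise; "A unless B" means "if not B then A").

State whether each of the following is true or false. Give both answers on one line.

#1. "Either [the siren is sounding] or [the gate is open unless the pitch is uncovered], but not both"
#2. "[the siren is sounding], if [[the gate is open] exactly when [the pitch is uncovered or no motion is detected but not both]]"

#1 true / #2 false

Let P = "the siren is sounding" (F), R = "the gate is open" (T), S = "the pitch is covered" (F), Q = "motion is detected" (T).

#1: Parsed as P ⊕ (R ∨ ¬S)

¬S = ¬F = T
R ∨ ¬S = T ∨ T = T
P ⊕ (R ∨ ¬S) = F ⊕ T = T
So #1 is true.

#2: Parsed as (R ↔ (¬S ⊕ ¬Q)) → P

¬S = ¬F = T
¬Q = ¬T = F
¬S ⊕ ¬Q = T ⊕ F = T
R ↔ (¬S ⊕ ¬Q) = T ↔ T = T
(R ↔ (¬S ⊕ ¬Q)) → P = T → F = F
So #2 is false.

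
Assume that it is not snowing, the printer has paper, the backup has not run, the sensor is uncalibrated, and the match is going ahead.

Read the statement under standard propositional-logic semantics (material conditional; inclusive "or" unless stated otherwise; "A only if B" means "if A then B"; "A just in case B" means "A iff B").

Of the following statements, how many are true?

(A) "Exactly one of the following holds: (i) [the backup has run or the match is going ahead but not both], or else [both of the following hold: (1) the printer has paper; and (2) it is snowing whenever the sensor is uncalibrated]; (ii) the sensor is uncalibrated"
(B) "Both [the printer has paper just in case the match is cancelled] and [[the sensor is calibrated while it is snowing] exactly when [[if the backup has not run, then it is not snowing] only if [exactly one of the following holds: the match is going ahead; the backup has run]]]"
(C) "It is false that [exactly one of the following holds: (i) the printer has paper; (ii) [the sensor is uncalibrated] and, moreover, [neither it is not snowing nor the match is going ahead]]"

Let R = "the backup has run" (False), U = "the match is cancelled" (False), Q = "the printer has paper" (True), S = "the sensor is calibrated" (False), P = "it is snowing" (False).

(A): Formalization: ((R xor not U) or (Q and (not S -> P))) xor not S

not U = not False = True
R xor not U = False xor True = True
not S = not False = True
not S -> P = True -> False = False
Q and (not S -> P) = True and False = False
(R xor not U) or (Q and (not S -> P)) = True or False = True
not S = not False = True
((R xor not U) or (Q and (not S -> P))) xor not S = True xor True = False
Hence (A) is false.

(B): Parsed as (Q iff U) and ((S and P) iff ((not R -> not P) -> (not U xor R)))

Q iff U = True iff False = False
S and P = False and False = False
not R = not False = True
not P = not False = True
not R -> not P = True -> True = True
not U = not False = True
not U xor R = True xor False = True
(not R -> not P) -> (not U xor R) = True -> True = True
(S and P) iff ((not R -> not P) -> (not U xor R)) = False iff True = False
(Q iff U) and ((S and P) iff ((not R -> not P) -> (not U xor R))) = False and False = False
So (B) is false.

(C): Formalization: not (Q xor (not S and (not P nor not U)))

not S = not False = True
not P = not False = True
not U = not False = True
not P nor not U = True nor True = False
not S and (not P nor not U) = True and False = False
Q xor (not S and (not P nor not U)) = True xor False = True
not (Q xor (not S and (not P nor not U))) = not True = False
Hence (C) is false.

0 of the 3 statements are true (none).

0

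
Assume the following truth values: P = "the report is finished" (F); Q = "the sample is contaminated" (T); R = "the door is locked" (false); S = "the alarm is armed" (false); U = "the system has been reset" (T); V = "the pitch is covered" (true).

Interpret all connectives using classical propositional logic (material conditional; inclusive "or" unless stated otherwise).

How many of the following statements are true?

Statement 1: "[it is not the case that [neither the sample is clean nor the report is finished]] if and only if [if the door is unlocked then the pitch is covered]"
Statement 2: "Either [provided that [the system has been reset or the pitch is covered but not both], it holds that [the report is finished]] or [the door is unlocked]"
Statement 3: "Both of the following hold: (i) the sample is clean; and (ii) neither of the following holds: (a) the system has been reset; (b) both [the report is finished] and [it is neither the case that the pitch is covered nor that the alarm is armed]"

Statement 1: Parsed as ¬(¬Q ↓ P) ↔ (¬R → V)

¬Q = ¬T = F
¬Q ↓ P = F ↓ F = T
¬(¬Q ↓ P) = ¬T = F
¬R = ¬F = T
¬R → V = T → T = T
¬(¬Q ↓ P) ↔ (¬R → V) = F ↔ T = F
Hence Statement 1 is false.

Statement 2: Parsed as ((U ⊕ V) → P) ∨ ¬R

U ⊕ V = T ⊕ T = F
(U ⊕ V) → P = F → F = T
¬R = ¬F = T
((U ⊕ V) → P) ∨ ¬R = T ∨ T = T
Hence Statement 2 is true.

Statement 3: Formalization: ¬Q ∧ (U ↓ (P ∧ (V ↓ S)))

¬Q = ¬T = F
V ↓ S = T ↓ F = F
P ∧ (V ↓ S) = F ∧ F = F
U ↓ (P ∧ (V ↓ S)) = T ↓ F = F
¬Q ∧ (U ↓ (P ∧ (V ↓ S))) = F ∧ F = F
So Statement 3 is false.

1 of the 3 statements is true (Statement 2).

1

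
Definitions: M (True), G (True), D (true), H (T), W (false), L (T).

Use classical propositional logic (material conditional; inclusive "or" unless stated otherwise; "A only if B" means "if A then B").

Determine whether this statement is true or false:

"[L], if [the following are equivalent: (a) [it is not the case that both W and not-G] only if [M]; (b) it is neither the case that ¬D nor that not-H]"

True.

Values: W=False, G=True, M=True, D=True, H=True, L=True.
Formalization: (((W nand not G) -> M) iff (not D nor not H)) -> L

not G = not True = False
W nand not G = False nand False = True
(W nand not G) -> M = True -> True = True
not D = not True = False
not H = not True = False
not D nor not H = False nor False = True
((W nand not G) -> M) iff (not D nor not H) = True iff True = True
(((W nand not G) -> M) iff (not D nor not H)) -> L = True -> True = True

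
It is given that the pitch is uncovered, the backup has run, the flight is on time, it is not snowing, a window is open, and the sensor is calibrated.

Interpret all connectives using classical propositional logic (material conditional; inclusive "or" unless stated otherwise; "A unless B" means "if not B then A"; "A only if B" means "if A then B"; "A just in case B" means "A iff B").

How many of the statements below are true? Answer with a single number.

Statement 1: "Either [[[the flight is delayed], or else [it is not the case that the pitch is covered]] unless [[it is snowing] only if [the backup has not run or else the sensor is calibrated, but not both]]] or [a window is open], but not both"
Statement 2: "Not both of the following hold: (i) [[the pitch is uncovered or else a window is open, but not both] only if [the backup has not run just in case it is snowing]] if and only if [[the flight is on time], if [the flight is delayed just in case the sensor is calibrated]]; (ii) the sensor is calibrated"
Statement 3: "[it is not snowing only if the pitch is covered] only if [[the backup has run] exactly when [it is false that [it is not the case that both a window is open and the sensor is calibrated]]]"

1

Let N = "the flight is delayed" (False), P = "the pitch is covered" (False), Q = "it is snowing" (False), G = "the backup has run" (True), S = "the sensor is calibrated" (True), M = "a window is open" (True).

Statement 1: In symbols: ((N or not P) or (Q -> (not G xor S))) xor M

not P = not False = True
N or not P = False or True = True
not G = not True = False
not G xor S = False xor True = True
Q -> (not G xor S) = False -> True = True
(N or not P) or (Q -> (not G xor S)) = True or True = True
((N or not P) or (Q -> (not G xor S))) xor M = True xor True = False
So Statement 1 is false.

Statement 2: This is (((not P xor M) -> (not G iff Q)) iff ((N iff S) -> not N)) nand S.

not P = not False = True
not P xor M = True xor True = False
not G = not True = False
not G iff Q = False iff False = True
(not P xor M) -> (not G iff Q) = False -> True = True
N iff S = False iff True = False
not N = not False = True
(N iff S) -> not N = False -> True = True
((not P xor M) -> (not G iff Q)) iff ((N iff S) -> not N) = True iff True = True
(((not P xor M) -> (not G iff Q)) iff ((N iff S) -> not N)) nand S = True nand True = False
Hence Statement 2 is false.

Statement 3: Parsed as (not Q -> P) -> (G iff not (M nand S))

not Q = not False = True
not Q -> P = True -> False = False
M nand S = True nand True = False
not (M nand S) = not False = True
G iff not (M nand S) = True iff True = True
(not Q -> P) -> (G iff not (M nand S)) = False -> True = True
Hence Statement 3 is true.

Count: 1.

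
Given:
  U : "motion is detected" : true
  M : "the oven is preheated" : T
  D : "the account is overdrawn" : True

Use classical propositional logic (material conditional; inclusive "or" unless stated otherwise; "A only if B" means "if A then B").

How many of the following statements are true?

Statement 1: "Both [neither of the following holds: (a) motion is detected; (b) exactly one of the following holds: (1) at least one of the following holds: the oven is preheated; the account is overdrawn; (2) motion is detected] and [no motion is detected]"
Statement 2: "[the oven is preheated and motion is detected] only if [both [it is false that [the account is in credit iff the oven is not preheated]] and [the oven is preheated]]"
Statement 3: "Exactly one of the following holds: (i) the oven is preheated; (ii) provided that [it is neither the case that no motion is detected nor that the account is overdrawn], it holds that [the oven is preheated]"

Statement 1: Formalization: (U ↓ ((M ∨ D) ⊕ U)) ∧ ¬U

M ∨ D = T ∨ T = T
(M ∨ D) ⊕ U = T ⊕ T = F
U ↓ ((M ∨ D) ⊕ U) = T ↓ F = F
¬U = ¬T = F
(U ↓ ((M ∨ D) ⊕ U)) ∧ ¬U = F ∧ F = F
Hence Statement 1 is false.

Statement 2: This is (M ∧ U) → (¬(¬D ↔ ¬M) ∧ M).

M ∧ U = T ∧ T = T
¬D = ¬T = F
¬M = ¬T = F
¬D ↔ ¬M = F ↔ F = T
¬(¬D ↔ ¬M) = ¬T = F
¬(¬D ↔ ¬M) ∧ M = F ∧ T = F
(M ∧ U) → (¬(¬D ↔ ¬M) ∧ M) = T → F = F
Thus Statement 2 is false.

Statement 3: In symbols: M ⊕ ((¬U ↓ D) → M)

¬U = ¬T = F
¬U ↓ D = F ↓ T = F
(¬U ↓ D) → M = F → T = T
M ⊕ ((¬U ↓ D) → M) = T ⊕ T = F
Hence Statement 3 is false.

True statements: 0 (none).

0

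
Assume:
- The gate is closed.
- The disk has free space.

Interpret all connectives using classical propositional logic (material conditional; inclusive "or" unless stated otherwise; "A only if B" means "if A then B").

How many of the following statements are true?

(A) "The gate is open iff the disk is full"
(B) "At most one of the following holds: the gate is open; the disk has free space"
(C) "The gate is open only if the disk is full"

3

Let P = "the gate is open" (F), Q = "the disk is full" (F).

(A): In symbols: P <-> Q

P <-> Q = F <-> F = T
So (A) is true.

(B): Parsed as P nand ~Q

~Q = ~F = T
P nand ~Q = F nand T = T
So (B) is true.

(C): Formalization: P -> Q

P -> Q = F -> F = T
Thus (C) is true.

Count: 3.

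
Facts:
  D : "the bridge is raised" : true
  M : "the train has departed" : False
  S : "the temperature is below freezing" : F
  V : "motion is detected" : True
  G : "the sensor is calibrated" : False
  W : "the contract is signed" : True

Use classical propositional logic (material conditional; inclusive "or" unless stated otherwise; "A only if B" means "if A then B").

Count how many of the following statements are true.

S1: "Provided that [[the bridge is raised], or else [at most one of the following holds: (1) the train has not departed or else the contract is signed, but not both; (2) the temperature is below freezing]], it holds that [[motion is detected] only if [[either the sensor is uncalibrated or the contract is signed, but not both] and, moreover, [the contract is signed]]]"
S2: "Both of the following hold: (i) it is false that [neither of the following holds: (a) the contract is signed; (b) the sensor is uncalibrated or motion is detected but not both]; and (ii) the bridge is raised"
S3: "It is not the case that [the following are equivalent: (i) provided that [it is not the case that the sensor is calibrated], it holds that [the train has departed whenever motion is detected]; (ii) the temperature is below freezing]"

1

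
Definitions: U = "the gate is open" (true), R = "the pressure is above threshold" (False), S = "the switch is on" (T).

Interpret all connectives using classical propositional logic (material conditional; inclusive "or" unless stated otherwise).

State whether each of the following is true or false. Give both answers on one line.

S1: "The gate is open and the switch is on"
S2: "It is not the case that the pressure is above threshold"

S1: Parsed as U and S

U and S = True and True = True
Hence S1 is true.

S2: In symbols: not R

not R = not False = True
Thus S2 is true.

S1 true, S2 true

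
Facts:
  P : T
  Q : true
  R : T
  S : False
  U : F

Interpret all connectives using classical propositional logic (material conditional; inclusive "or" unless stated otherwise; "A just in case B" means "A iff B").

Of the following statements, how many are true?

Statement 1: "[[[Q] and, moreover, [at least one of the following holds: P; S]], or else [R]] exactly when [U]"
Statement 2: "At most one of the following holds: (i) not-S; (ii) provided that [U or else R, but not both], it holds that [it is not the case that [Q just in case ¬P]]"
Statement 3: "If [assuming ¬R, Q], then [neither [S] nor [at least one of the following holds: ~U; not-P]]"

Statement 1: This is ((Q & (P | S)) | R) <-> U.

P | S = T | F = T
Q & (P | S) = T & T = T
(Q & (P | S)) | R = T | T = T
((Q & (P | S)) | R) <-> U = T <-> F = F
Hence Statement 1 is false.

Statement 2: Parsed as ~S nand ((U xor R) -> ~(Q <-> ~P))

~S = ~F = T
U xor R = F xor T = T
~P = ~T = F
Q <-> ~P = T <-> F = F
~(Q <-> ~P) = ~F = T
(U xor R) -> ~(Q <-> ~P) = T -> T = T
~S nand ((U xor R) -> ~(Q <-> ~P)) = T nand T = F
So Statement 2 is false.

Statement 3: In symbols: (~R -> Q) -> (S nor (~U | ~P))

~R = ~T = F
~R -> Q = F -> T = T
~U = ~F = T
~P = ~T = F
~U | ~P = T | F = T
S nor (~U | ~P) = F nor T = F
(~R -> Q) -> (S nor (~U | ~P)) = T -> F = F
Hence Statement 3 is false.

0 of the 3 statements are true (none).

0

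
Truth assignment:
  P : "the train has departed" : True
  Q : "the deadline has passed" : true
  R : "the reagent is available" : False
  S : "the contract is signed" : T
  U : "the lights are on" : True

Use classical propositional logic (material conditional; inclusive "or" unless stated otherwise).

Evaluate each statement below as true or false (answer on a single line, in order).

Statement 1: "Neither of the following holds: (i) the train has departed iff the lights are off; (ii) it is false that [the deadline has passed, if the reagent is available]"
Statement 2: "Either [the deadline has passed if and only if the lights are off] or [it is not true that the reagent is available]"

Statement 1 T, Statement 2 T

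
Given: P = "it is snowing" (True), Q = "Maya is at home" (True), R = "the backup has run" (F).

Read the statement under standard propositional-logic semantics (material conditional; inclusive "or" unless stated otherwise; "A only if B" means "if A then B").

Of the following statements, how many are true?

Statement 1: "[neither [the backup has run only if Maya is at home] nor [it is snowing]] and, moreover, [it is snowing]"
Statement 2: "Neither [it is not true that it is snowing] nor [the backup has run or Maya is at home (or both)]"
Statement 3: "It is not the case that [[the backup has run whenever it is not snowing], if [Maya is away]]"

Statement 1: This is ((R -> Q) nor P) and P.

R -> Q = False -> True = True
(R -> Q) nor P = True nor True = False
((R -> Q) nor P) and P = False and True = False
Hence Statement 1 is false.

Statement 2: Parsed as not P nor (R or Q)

not P = not True = False
R or Q = False or True = True
not P nor (R or Q) = False nor True = False
So Statement 2 is false.

Statement 3: Formalization: not (not Q -> (not P -> R))

not Q = not True = False
not P = not True = False
not P -> R = False -> False = True
not Q -> (not P -> R) = False -> True = True
not (not Q -> (not P -> R)) = not True = False
Hence Statement 3 is false.

Count: 0.

0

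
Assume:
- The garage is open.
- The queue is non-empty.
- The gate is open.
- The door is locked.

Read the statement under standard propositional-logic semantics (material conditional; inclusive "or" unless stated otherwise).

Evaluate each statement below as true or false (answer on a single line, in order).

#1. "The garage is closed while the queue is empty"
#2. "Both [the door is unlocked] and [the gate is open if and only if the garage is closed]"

#1 F; #2 F

Let D = "the garage is closed" (False), H = "the queue is empty" (False), M = "the door is locked" (True), S = "the gate is open" (True).

#1: Formalization: D and H

D and H = False and False = False
Thus #1 is false.

#2: Formalization: not M and (S iff D)

not M = not True = False
S iff D = True iff False = False
not M and (S iff D) = False and False = False
Hence #2 is false.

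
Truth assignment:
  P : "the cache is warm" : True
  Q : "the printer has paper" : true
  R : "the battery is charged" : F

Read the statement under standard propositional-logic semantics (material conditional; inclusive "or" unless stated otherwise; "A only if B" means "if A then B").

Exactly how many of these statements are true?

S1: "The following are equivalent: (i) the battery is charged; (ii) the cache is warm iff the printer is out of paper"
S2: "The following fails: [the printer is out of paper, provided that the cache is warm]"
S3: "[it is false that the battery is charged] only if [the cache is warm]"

S1: Formalization: R iff (P iff not Q)

not Q = not True = False
P iff not Q = True iff False = False
R iff (P iff not Q) = False iff False = True
Thus S1 is true.

S2: Formalization: not (P -> not Q)

not Q = not True = False
P -> not Q = True -> False = False
not (P -> not Q) = not False = True
So S2 is true.

S3: In symbols: not R -> P

not R = not False = True
not R -> P = True -> True = True
So S3 is true.

3 of the 3 statements are true (S1, S2, S3).

3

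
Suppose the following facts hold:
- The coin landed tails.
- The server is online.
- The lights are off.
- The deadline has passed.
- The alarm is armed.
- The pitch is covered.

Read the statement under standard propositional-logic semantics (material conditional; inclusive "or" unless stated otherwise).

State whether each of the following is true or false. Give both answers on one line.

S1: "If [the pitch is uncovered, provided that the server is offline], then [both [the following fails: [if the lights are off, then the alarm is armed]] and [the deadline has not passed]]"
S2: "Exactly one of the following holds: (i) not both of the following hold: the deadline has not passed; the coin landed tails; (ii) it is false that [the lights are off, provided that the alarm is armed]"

S1 False, S2 True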